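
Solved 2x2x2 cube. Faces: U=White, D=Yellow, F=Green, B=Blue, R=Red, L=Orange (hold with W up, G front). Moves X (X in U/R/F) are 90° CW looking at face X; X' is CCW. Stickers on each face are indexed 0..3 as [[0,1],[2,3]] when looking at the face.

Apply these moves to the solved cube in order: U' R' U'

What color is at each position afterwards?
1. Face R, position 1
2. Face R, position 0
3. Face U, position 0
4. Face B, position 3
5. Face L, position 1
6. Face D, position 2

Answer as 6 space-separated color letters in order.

After move 1 (U'): U=WWWW F=OOGG R=GGRR B=RRBB L=BBOO
After move 2 (R'): R=GRGR U=WBWR F=OWGW D=YOYG B=YRYB
After move 3 (U'): U=BRWW F=BBGW R=OWGR B=GRYB L=YROO
Query 1: R[1] = W
Query 2: R[0] = O
Query 3: U[0] = B
Query 4: B[3] = B
Query 5: L[1] = R
Query 6: D[2] = Y

Answer: W O B B R Y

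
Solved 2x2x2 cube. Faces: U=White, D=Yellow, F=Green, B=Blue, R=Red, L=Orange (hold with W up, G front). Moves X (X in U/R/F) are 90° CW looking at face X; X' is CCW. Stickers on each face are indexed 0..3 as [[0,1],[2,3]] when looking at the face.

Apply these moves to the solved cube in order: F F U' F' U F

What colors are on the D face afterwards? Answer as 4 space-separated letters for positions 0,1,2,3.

Answer: W O Y Y

Derivation:
After move 1 (F): F=GGGG U=WWOO R=WRWR D=RRYY L=OYOY
After move 2 (F): F=GGGG U=WWYY R=OROR D=WWYY L=OROR
After move 3 (U'): U=WYWY F=ORGG R=GGOR B=ORBB L=BBOR
After move 4 (F'): F=RGOG U=WYGO R=WGWR D=BRYY L=BYOW
After move 5 (U): U=GWOY F=WGOG R=ORWR B=BYBB L=RGOW
After move 6 (F): F=OWGG U=GWWG R=ORYR D=WOYY L=RBOR
Query: D face = WOYY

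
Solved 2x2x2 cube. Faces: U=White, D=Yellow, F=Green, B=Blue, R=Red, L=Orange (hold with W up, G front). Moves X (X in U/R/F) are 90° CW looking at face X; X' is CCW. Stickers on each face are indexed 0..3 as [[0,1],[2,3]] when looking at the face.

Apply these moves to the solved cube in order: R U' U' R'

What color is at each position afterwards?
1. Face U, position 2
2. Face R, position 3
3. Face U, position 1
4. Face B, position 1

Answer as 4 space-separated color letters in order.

After move 1 (R): R=RRRR U=WGWG F=GYGY D=YBYB B=WBWB
After move 2 (U'): U=GGWW F=OOGY R=GYRR B=RRWB L=WBOO
After move 3 (U'): U=GWGW F=WBGY R=OORR B=GYWB L=RROO
After move 4 (R'): R=OROR U=GWGG F=WWGW D=YBYY B=BYBB
Query 1: U[2] = G
Query 2: R[3] = R
Query 3: U[1] = W
Query 4: B[1] = Y

Answer: G R W Y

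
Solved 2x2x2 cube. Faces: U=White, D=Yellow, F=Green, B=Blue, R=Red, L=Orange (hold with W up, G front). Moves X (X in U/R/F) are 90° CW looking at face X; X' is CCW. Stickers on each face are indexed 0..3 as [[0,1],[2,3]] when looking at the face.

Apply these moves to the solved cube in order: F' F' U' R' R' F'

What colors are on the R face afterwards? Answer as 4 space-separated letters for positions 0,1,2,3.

Answer: Y O W G

Derivation:
After move 1 (F'): F=GGGG U=WWRR R=YRYR D=OOYY L=OWOW
After move 2 (F'): F=GGGG U=WWYY R=OROR D=WWYY L=OROR
After move 3 (U'): U=WYWY F=ORGG R=GGOR B=ORBB L=BBOR
After move 4 (R'): R=GRGO U=WBWO F=OYGY D=WRYG B=YRWB
After move 5 (R'): R=ROGG U=WWWY F=OBGO D=WYYY B=GRRB
After move 6 (F'): F=BOOG U=WWRG R=YOWG D=BRYY L=BYOW
Query: R face = YOWG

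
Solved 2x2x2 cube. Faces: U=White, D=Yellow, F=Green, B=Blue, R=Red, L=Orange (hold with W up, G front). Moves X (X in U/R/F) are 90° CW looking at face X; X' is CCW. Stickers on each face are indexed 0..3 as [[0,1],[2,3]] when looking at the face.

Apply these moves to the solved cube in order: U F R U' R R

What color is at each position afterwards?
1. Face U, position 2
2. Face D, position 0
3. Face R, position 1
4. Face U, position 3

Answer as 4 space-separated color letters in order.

After move 1 (U): U=WWWW F=RRGG R=BBRR B=OOBB L=GGOO
After move 2 (F): F=GRGR U=WWOG R=WBWR D=RBYY L=GYOY
After move 3 (R): R=WWRB U=WROR F=GBGY D=RBYO B=GOWB
After move 4 (U'): U=RRWO F=GYGY R=GBRB B=WWWB L=GOOY
After move 5 (R): R=RGBB U=RYWY F=GBGO D=RWYW B=OWRB
After move 6 (R): R=BRBG U=RBWO F=GWGW D=RRYO B=YWYB
Query 1: U[2] = W
Query 2: D[0] = R
Query 3: R[1] = R
Query 4: U[3] = O

Answer: W R R O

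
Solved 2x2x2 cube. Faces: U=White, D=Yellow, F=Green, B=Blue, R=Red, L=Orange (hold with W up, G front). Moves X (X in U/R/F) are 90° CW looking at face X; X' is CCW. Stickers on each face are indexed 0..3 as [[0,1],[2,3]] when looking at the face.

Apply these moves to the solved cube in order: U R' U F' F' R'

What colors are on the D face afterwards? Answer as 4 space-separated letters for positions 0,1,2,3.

Answer: B G Y B

Derivation:
After move 1 (U): U=WWWW F=RRGG R=BBRR B=OOBB L=GGOO
After move 2 (R'): R=BRBR U=WBWO F=RWGW D=YRYG B=YOYB
After move 3 (U): U=WWOB F=BRGW R=YOBR B=GGYB L=RWOO
After move 4 (F'): F=RWBG U=WWYB R=ROYR D=WOYG L=RBOO
After move 5 (F'): F=WGRB U=WWRY R=OOWR D=BOYG L=RBOY
After move 6 (R'): R=OROW U=WYRG F=WWRY D=BGYB B=GGOB
Query: D face = BGYB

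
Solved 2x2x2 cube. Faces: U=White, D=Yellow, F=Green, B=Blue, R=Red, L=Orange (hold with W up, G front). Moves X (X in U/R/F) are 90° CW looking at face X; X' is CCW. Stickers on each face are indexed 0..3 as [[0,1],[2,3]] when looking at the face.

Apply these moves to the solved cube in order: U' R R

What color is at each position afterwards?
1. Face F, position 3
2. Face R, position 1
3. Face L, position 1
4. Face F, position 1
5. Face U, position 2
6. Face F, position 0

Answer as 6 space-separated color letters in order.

After move 1 (U'): U=WWWW F=OOGG R=GGRR B=RRBB L=BBOO
After move 2 (R): R=RGRG U=WOWG F=OYGY D=YBYR B=WRWB
After move 3 (R): R=RRGG U=WYWY F=OBGR D=YWYW B=GROB
Query 1: F[3] = R
Query 2: R[1] = R
Query 3: L[1] = B
Query 4: F[1] = B
Query 5: U[2] = W
Query 6: F[0] = O

Answer: R R B B W O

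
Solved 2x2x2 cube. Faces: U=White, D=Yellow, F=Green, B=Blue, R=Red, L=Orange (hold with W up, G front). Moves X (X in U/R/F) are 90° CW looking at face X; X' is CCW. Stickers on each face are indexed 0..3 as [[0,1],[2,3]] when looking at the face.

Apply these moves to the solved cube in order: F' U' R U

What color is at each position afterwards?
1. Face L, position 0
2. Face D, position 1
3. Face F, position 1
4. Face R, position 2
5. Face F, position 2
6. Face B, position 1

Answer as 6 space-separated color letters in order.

Answer: O B G R G B

Derivation:
After move 1 (F'): F=GGGG U=WWRR R=YRYR D=OOYY L=OWOW
After move 2 (U'): U=WRWR F=OWGG R=GGYR B=YRBB L=BBOW
After move 3 (R): R=YGRG U=WWWG F=OOGY D=OBYY B=RRRB
After move 4 (U): U=WWGW F=YGGY R=RRRG B=BBRB L=OOOW
Query 1: L[0] = O
Query 2: D[1] = B
Query 3: F[1] = G
Query 4: R[2] = R
Query 5: F[2] = G
Query 6: B[1] = B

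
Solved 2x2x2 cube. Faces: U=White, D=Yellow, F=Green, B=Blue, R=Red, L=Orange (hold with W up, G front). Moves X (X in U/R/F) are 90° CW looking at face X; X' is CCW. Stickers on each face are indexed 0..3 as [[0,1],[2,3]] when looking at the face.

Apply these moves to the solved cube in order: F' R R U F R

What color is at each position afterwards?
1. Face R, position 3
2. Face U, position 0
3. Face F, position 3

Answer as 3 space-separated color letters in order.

After move 1 (F'): F=GGGG U=WWRR R=YRYR D=OOYY L=OWOW
After move 2 (R): R=YYRR U=WGRG F=GOGY D=OBYB B=RBWB
After move 3 (R): R=RYRY U=WORY F=GBGB D=OWYR B=GBGB
After move 4 (U): U=RWYO F=RYGB R=GBRY B=OWGB L=GBOW
After move 5 (F): F=GRBY U=RWWB R=YBOY D=RGYR L=GOOW
After move 6 (R): R=OYYB U=RRWY F=GGBR D=RGYO B=BWWB
Query 1: R[3] = B
Query 2: U[0] = R
Query 3: F[3] = R

Answer: B R R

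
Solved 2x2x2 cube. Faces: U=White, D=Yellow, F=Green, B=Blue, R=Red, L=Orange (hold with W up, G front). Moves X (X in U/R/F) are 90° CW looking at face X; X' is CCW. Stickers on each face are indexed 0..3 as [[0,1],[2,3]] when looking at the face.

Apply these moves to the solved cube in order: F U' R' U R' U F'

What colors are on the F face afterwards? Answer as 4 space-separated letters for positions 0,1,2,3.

Answer: W B R G

Derivation:
After move 1 (F): F=GGGG U=WWOO R=WRWR D=RRYY L=OYOY
After move 2 (U'): U=WOWO F=OYGG R=GGWR B=WRBB L=BBOY
After move 3 (R'): R=GRGW U=WBWW F=OOGO D=RYYG B=YRRB
After move 4 (U): U=WWWB F=GRGO R=YRGW B=BBRB L=OOOY
After move 5 (R'): R=RWYG U=WRWB F=GWGB D=RRYO B=GBYB
After move 6 (U): U=WWBR F=RWGB R=GBYG B=OOYB L=GWOY
After move 7 (F'): F=WBRG U=WWGY R=RBRG D=WYYO L=GROB
Query: F face = WBRG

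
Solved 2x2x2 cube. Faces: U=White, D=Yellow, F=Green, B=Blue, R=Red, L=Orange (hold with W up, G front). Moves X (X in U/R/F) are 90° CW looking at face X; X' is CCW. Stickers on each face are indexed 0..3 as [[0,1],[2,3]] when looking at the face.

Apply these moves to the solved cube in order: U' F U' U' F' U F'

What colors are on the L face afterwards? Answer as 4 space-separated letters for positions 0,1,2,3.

Answer: R O O W

Derivation:
After move 1 (U'): U=WWWW F=OOGG R=GGRR B=RRBB L=BBOO
After move 2 (F): F=GOGO U=WWOB R=WGWR D=RGYY L=BYOY
After move 3 (U'): U=WBWO F=BYGO R=GOWR B=WGBB L=RROY
After move 4 (U'): U=BOWW F=RRGO R=BYWR B=GOBB L=WGOY
After move 5 (F'): F=RORG U=BOBW R=GYRR D=GYYY L=WWOW
After move 6 (U): U=BBWO F=GYRG R=GORR B=WWBB L=ROOW
After move 7 (F'): F=YGGR U=BBGR R=YOGR D=OWYY L=ROOW
Query: L face = ROOW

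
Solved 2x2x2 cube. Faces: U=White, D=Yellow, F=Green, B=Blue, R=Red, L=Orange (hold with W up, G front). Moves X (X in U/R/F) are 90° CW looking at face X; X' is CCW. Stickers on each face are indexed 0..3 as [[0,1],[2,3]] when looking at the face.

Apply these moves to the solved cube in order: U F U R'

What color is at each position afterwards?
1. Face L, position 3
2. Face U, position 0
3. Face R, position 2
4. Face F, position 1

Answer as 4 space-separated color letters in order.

After move 1 (U): U=WWWW F=RRGG R=BBRR B=OOBB L=GGOO
After move 2 (F): F=GRGR U=WWOG R=WBWR D=RBYY L=GYOY
After move 3 (U): U=OWGW F=WBGR R=OOWR B=GYBB L=GROY
After move 4 (R'): R=OROW U=OBGG F=WWGW D=RBYR B=YYBB
Query 1: L[3] = Y
Query 2: U[0] = O
Query 3: R[2] = O
Query 4: F[1] = W

Answer: Y O O W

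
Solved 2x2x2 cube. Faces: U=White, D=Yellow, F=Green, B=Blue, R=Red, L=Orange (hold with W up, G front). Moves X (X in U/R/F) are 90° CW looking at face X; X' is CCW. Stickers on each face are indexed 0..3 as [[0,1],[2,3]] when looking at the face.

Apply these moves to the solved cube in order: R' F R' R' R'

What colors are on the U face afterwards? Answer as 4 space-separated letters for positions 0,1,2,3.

Answer: W G O W

Derivation:
After move 1 (R'): R=RRRR U=WBWB F=GWGW D=YGYG B=YBYB
After move 2 (F): F=GGWW U=WBOO R=WRBR D=RRYG L=OYOG
After move 3 (R'): R=RRWB U=WYOY F=GBWO D=RGYW B=GBRB
After move 4 (R'): R=RBRW U=WROG F=GYWY D=RBYO B=WBGB
After move 5 (R'): R=BWRR U=WGOW F=GRWG D=RYYY B=OBBB
Query: U face = WGOW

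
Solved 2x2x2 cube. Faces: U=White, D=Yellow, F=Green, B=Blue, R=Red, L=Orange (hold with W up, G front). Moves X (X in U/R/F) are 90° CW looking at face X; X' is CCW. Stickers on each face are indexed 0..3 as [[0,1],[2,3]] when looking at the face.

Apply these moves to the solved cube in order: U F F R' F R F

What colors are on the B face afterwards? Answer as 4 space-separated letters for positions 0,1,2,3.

Answer: R O B B

Derivation:
After move 1 (U): U=WWWW F=RRGG R=BBRR B=OOBB L=GGOO
After move 2 (F): F=GRGR U=WWOG R=WBWR D=RBYY L=GYOY
After move 3 (F): F=GGRR U=WWYY R=OBGR D=WWYY L=GROB
After move 4 (R'): R=BROG U=WBYO F=GWRY D=WGYR B=YOWB
After move 5 (F): F=RGYW U=WBBR R=YROG D=OBYR L=GWOG
After move 6 (R): R=OYGR U=WGBW F=RBYR D=OWYY B=ROBB
After move 7 (F): F=YRRB U=WGGW R=BYWR D=GOYY L=GOOW
Query: B face = ROBB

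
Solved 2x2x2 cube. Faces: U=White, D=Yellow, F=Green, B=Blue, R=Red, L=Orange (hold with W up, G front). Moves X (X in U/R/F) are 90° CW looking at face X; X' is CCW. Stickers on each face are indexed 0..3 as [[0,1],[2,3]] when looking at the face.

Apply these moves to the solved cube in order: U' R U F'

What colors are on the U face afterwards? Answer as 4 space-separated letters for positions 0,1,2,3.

Answer: W W W R

Derivation:
After move 1 (U'): U=WWWW F=OOGG R=GGRR B=RRBB L=BBOO
After move 2 (R): R=RGRG U=WOWG F=OYGY D=YBYR B=WRWB
After move 3 (U): U=WWGO F=RGGY R=WRRG B=BBWB L=OYOO
After move 4 (F'): F=GYRG U=WWWR R=BRYG D=YOYR L=OOOG
Query: U face = WWWR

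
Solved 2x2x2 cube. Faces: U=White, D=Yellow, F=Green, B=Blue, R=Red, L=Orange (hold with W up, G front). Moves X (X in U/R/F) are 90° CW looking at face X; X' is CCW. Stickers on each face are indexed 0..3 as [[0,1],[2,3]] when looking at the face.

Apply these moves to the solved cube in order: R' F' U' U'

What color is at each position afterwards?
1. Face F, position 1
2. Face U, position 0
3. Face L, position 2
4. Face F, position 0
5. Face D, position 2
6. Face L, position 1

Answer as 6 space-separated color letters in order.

After move 1 (R'): R=RRRR U=WBWB F=GWGW D=YGYG B=YBYB
After move 2 (F'): F=WWGG U=WBRR R=GRYR D=OOYG L=OBOW
After move 3 (U'): U=BRWR F=OBGG R=WWYR B=GRYB L=YBOW
After move 4 (U'): U=RRBW F=YBGG R=OBYR B=WWYB L=GROW
Query 1: F[1] = B
Query 2: U[0] = R
Query 3: L[2] = O
Query 4: F[0] = Y
Query 5: D[2] = Y
Query 6: L[1] = R

Answer: B R O Y Y R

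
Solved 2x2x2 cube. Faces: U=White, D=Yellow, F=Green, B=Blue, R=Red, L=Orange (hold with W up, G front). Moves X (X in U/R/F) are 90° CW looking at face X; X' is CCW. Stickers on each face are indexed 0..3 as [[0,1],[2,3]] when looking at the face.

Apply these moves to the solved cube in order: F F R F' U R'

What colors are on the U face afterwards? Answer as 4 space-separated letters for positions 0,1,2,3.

After move 1 (F): F=GGGG U=WWOO R=WRWR D=RRYY L=OYOY
After move 2 (F): F=GGGG U=WWYY R=OROR D=WWYY L=OROR
After move 3 (R): R=OORR U=WGYG F=GWGY D=WBYB B=YBWB
After move 4 (F'): F=WYGG U=WGOR R=BOWR D=RRYB L=OGOY
After move 5 (U): U=OWRG F=BOGG R=YBWR B=OGWB L=WYOY
After move 6 (R'): R=BRYW U=OWRO F=BWGG D=ROYG B=BGRB
Query: U face = OWRO

Answer: O W R O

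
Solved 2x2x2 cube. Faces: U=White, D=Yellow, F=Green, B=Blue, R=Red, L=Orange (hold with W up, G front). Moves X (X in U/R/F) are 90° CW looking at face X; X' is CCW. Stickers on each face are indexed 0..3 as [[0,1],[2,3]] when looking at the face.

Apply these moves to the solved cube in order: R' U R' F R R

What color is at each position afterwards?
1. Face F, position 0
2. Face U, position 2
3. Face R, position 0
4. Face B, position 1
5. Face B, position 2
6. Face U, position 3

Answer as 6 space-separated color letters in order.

Answer: G O R O R W

Derivation:
After move 1 (R'): R=RRRR U=WBWB F=GWGW D=YGYG B=YBYB
After move 2 (U): U=WWBB F=RRGW R=YBRR B=OOYB L=GWOO
After move 3 (R'): R=BRYR U=WYBO F=RWGB D=YRYW B=GOGB
After move 4 (F): F=GRBW U=WYOW R=BROR D=YBYW L=GYOR
After move 5 (R): R=OBRR U=WROW F=GBBW D=YGYG B=WOYB
After move 6 (R): R=RORB U=WBOW F=GGBG D=YYYW B=WORB
Query 1: F[0] = G
Query 2: U[2] = O
Query 3: R[0] = R
Query 4: B[1] = O
Query 5: B[2] = R
Query 6: U[3] = W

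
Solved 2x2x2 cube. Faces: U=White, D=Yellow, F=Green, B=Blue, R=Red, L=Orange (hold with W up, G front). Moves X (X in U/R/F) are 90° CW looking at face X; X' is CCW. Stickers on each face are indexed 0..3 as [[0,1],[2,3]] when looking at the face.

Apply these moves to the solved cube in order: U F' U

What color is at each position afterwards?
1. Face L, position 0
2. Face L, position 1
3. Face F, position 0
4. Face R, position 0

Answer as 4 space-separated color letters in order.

Answer: R G Y O

Derivation:
After move 1 (U): U=WWWW F=RRGG R=BBRR B=OOBB L=GGOO
After move 2 (F'): F=RGRG U=WWBR R=YBYR D=GOYY L=GWOW
After move 3 (U): U=BWRW F=YBRG R=OOYR B=GWBB L=RGOW
Query 1: L[0] = R
Query 2: L[1] = G
Query 3: F[0] = Y
Query 4: R[0] = O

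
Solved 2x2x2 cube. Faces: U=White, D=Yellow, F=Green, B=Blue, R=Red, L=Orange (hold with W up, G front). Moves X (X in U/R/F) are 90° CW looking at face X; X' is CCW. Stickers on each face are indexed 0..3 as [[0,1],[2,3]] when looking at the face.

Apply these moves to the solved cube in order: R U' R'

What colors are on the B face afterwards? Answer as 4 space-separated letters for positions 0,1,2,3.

After move 1 (R): R=RRRR U=WGWG F=GYGY D=YBYB B=WBWB
After move 2 (U'): U=GGWW F=OOGY R=GYRR B=RRWB L=WBOO
After move 3 (R'): R=YRGR U=GWWR F=OGGW D=YOYY B=BRBB
Query: B face = BRBB

Answer: B R B B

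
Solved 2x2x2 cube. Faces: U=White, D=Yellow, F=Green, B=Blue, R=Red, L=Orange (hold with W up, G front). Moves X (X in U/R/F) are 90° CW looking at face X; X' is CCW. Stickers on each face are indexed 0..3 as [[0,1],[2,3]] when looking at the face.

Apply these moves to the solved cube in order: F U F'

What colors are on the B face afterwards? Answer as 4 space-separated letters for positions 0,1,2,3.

After move 1 (F): F=GGGG U=WWOO R=WRWR D=RRYY L=OYOY
After move 2 (U): U=OWOW F=WRGG R=BBWR B=OYBB L=GGOY
After move 3 (F'): F=RGWG U=OWBW R=RBRR D=GYYY L=GWOO
Query: B face = OYBB

Answer: O Y B B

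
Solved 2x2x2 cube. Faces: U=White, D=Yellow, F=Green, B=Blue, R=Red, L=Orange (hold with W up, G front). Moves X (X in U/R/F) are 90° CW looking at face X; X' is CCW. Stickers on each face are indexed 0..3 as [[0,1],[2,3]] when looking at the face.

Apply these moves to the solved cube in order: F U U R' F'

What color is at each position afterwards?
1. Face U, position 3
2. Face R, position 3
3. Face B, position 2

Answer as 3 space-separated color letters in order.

Answer: O W R

Derivation:
After move 1 (F): F=GGGG U=WWOO R=WRWR D=RRYY L=OYOY
After move 2 (U): U=OWOW F=WRGG R=BBWR B=OYBB L=GGOY
After move 3 (U): U=OOWW F=BBGG R=OYWR B=GGBB L=WROY
After move 4 (R'): R=YROW U=OBWG F=BOGW D=RBYG B=YGRB
After move 5 (F'): F=OWBG U=OBYO R=BRRW D=RYYG L=WGOW
Query 1: U[3] = O
Query 2: R[3] = W
Query 3: B[2] = R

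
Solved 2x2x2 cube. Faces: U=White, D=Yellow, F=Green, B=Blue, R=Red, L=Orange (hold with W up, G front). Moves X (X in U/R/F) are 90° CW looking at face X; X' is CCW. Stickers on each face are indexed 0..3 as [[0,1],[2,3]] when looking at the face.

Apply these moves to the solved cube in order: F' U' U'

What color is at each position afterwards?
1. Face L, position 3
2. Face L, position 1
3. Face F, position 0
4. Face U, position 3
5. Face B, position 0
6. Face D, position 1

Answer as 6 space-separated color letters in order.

After move 1 (F'): F=GGGG U=WWRR R=YRYR D=OOYY L=OWOW
After move 2 (U'): U=WRWR F=OWGG R=GGYR B=YRBB L=BBOW
After move 3 (U'): U=RRWW F=BBGG R=OWYR B=GGBB L=YROW
Query 1: L[3] = W
Query 2: L[1] = R
Query 3: F[0] = B
Query 4: U[3] = W
Query 5: B[0] = G
Query 6: D[1] = O

Answer: W R B W G O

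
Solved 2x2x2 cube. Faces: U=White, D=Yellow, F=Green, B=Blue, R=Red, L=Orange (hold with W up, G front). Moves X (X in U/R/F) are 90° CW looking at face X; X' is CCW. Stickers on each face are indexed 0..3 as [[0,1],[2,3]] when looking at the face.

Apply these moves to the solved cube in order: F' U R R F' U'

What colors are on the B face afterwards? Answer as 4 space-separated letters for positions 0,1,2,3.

Answer: W Y R B

Derivation:
After move 1 (F'): F=GGGG U=WWRR R=YRYR D=OOYY L=OWOW
After move 2 (U): U=RWRW F=YRGG R=BBYR B=OWBB L=GGOW
After move 3 (R): R=YBRB U=RRRG F=YOGY D=OBYO B=WWWB
After move 4 (R): R=RYBB U=RORY F=YBGO D=OWYW B=GWRB
After move 5 (F'): F=BOYG U=RORB R=WYOB D=GWYW L=GYOR
After move 6 (U'): U=OBRR F=GYYG R=BOOB B=WYRB L=GWOR
Query: B face = WYRB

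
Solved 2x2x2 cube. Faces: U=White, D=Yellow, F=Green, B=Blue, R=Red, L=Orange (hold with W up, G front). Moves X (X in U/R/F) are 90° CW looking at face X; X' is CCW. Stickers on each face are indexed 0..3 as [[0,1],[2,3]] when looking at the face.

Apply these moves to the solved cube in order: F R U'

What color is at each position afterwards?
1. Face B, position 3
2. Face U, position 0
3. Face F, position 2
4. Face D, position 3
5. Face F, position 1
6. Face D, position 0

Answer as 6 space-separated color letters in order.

After move 1 (F): F=GGGG U=WWOO R=WRWR D=RRYY L=OYOY
After move 2 (R): R=WWRR U=WGOG F=GRGY D=RBYB B=OBWB
After move 3 (U'): U=GGWO F=OYGY R=GRRR B=WWWB L=OBOY
Query 1: B[3] = B
Query 2: U[0] = G
Query 3: F[2] = G
Query 4: D[3] = B
Query 5: F[1] = Y
Query 6: D[0] = R

Answer: B G G B Y R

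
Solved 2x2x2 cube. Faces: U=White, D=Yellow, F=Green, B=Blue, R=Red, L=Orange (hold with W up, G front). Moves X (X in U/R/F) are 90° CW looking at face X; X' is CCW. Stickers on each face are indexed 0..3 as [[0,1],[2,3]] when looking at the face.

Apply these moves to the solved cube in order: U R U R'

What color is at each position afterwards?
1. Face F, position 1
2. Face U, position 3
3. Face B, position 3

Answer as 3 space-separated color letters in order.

Answer: W G B

Derivation:
After move 1 (U): U=WWWW F=RRGG R=BBRR B=OOBB L=GGOO
After move 2 (R): R=RBRB U=WRWG F=RYGY D=YBYO B=WOWB
After move 3 (U): U=WWGR F=RBGY R=WORB B=GGWB L=RYOO
After move 4 (R'): R=OBWR U=WWGG F=RWGR D=YBYY B=OGBB
Query 1: F[1] = W
Query 2: U[3] = G
Query 3: B[3] = B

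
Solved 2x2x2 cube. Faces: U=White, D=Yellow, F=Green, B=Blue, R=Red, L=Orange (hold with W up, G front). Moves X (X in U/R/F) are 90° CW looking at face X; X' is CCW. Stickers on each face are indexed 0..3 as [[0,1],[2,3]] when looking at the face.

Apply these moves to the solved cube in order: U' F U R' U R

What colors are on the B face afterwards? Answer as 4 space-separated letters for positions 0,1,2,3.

Answer: B O O B

Derivation:
After move 1 (U'): U=WWWW F=OOGG R=GGRR B=RRBB L=BBOO
After move 2 (F): F=GOGO U=WWOB R=WGWR D=RGYY L=BYOY
After move 3 (U): U=OWBW F=WGGO R=RRWR B=BYBB L=GOOY
After move 4 (R'): R=RRRW U=OBBB F=WWGW D=RGYO B=YYGB
After move 5 (U): U=BOBB F=RRGW R=YYRW B=GOGB L=WWOY
After move 6 (R): R=RYWY U=BRBW F=RGGO D=RGYG B=BOOB
Query: B face = BOOB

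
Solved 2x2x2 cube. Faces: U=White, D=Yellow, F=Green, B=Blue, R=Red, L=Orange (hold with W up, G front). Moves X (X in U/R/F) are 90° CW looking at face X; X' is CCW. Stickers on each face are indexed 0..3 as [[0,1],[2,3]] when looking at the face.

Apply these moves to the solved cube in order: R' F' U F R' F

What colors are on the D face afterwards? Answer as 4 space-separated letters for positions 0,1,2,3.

After move 1 (R'): R=RRRR U=WBWB F=GWGW D=YGYG B=YBYB
After move 2 (F'): F=WWGG U=WBRR R=GRYR D=OOYG L=OBOW
After move 3 (U): U=RWRB F=GRGG R=YBYR B=OBYB L=WWOW
After move 4 (F): F=GGGR U=RWWW R=RBBR D=YYYG L=WOOO
After move 5 (R'): R=BRRB U=RYWO F=GWGW D=YGYR B=GBYB
After move 6 (F): F=GGWW U=RYOO R=WROB D=RBYR L=WYOG
Query: D face = RBYR

Answer: R B Y R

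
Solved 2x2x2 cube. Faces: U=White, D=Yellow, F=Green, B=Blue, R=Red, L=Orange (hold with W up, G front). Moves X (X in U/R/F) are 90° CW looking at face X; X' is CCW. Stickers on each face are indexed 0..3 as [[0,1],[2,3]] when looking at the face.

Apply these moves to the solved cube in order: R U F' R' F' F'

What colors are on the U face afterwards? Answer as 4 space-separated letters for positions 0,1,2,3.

Answer: W W Y Y

Derivation:
After move 1 (R): R=RRRR U=WGWG F=GYGY D=YBYB B=WBWB
After move 2 (U): U=WWGG F=RRGY R=WBRR B=OOWB L=GYOO
After move 3 (F'): F=RYRG U=WWWR R=BBYR D=YOYB L=GGOG
After move 4 (R'): R=BRBY U=WWWO F=RWRR D=YYYG B=BOOB
After move 5 (F'): F=WRRR U=WWBB R=YRYY D=GGYG L=GOOW
After move 6 (F'): F=RRWR U=WWYY R=GRGY D=OWYG L=GBOB
Query: U face = WWYY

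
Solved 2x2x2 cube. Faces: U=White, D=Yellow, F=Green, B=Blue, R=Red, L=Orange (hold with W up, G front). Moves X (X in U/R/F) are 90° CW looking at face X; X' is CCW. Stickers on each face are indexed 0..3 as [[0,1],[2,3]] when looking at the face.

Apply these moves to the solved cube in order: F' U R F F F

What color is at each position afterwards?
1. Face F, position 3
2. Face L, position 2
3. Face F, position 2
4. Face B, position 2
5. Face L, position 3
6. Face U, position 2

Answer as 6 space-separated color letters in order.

Answer: G O Y W R Y

Derivation:
After move 1 (F'): F=GGGG U=WWRR R=YRYR D=OOYY L=OWOW
After move 2 (U): U=RWRW F=YRGG R=BBYR B=OWBB L=GGOW
After move 3 (R): R=YBRB U=RRRG F=YOGY D=OBYO B=WWWB
After move 4 (F): F=GYYO U=RRWG R=RBGB D=RYYO L=GOOB
After move 5 (F): F=YGOY U=RRBO R=WBGB D=GRYO L=GROY
After move 6 (F): F=OYYG U=RRYR R=BBOB D=GWYO L=GGOR
Query 1: F[3] = G
Query 2: L[2] = O
Query 3: F[2] = Y
Query 4: B[2] = W
Query 5: L[3] = R
Query 6: U[2] = Y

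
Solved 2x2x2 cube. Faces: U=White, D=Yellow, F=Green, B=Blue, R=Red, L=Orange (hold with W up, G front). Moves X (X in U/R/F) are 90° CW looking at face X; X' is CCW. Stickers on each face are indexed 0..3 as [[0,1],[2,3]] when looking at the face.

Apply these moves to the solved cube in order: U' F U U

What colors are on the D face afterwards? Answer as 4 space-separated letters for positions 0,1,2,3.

Answer: R G Y Y

Derivation:
After move 1 (U'): U=WWWW F=OOGG R=GGRR B=RRBB L=BBOO
After move 2 (F): F=GOGO U=WWOB R=WGWR D=RGYY L=BYOY
After move 3 (U): U=OWBW F=WGGO R=RRWR B=BYBB L=GOOY
After move 4 (U): U=BOWW F=RRGO R=BYWR B=GOBB L=WGOY
Query: D face = RGYY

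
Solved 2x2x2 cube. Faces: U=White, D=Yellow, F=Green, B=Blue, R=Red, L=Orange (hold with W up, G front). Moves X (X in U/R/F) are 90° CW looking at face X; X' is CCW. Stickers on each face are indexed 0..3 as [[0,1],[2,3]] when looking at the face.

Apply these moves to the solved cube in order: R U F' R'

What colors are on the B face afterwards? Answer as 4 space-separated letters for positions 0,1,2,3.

After move 1 (R): R=RRRR U=WGWG F=GYGY D=YBYB B=WBWB
After move 2 (U): U=WWGG F=RRGY R=WBRR B=OOWB L=GYOO
After move 3 (F'): F=RYRG U=WWWR R=BBYR D=YOYB L=GGOG
After move 4 (R'): R=BRBY U=WWWO F=RWRR D=YYYG B=BOOB
Query: B face = BOOB

Answer: B O O B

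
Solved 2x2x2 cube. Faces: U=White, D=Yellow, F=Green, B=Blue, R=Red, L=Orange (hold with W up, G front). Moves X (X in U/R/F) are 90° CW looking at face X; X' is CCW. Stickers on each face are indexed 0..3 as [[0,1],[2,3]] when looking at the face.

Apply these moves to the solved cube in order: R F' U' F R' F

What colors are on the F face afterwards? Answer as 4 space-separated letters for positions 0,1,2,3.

Answer: G G B R

Derivation:
After move 1 (R): R=RRRR U=WGWG F=GYGY D=YBYB B=WBWB
After move 2 (F'): F=YYGG U=WGRR R=BRYR D=OOYB L=OGOW
After move 3 (U'): U=GRWR F=OGGG R=YYYR B=BRWB L=WBOW
After move 4 (F): F=GOGG U=GRWB R=WYRR D=YYYB L=WOOO
After move 5 (R'): R=YRWR U=GWWB F=GRGB D=YOYG B=BRYB
After move 6 (F): F=GGBR U=GWOO R=WRBR D=WYYG L=WYOO
Query: F face = GGBR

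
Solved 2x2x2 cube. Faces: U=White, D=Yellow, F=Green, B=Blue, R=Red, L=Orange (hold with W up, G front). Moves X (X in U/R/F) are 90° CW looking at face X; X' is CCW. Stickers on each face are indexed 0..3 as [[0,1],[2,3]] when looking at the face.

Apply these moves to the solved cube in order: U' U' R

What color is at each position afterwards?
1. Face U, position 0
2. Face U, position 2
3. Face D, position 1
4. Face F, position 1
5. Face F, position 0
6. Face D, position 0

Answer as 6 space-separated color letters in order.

Answer: W W B Y B Y

Derivation:
After move 1 (U'): U=WWWW F=OOGG R=GGRR B=RRBB L=BBOO
After move 2 (U'): U=WWWW F=BBGG R=OORR B=GGBB L=RROO
After move 3 (R): R=RORO U=WBWG F=BYGY D=YBYG B=WGWB
Query 1: U[0] = W
Query 2: U[2] = W
Query 3: D[1] = B
Query 4: F[1] = Y
Query 5: F[0] = B
Query 6: D[0] = Y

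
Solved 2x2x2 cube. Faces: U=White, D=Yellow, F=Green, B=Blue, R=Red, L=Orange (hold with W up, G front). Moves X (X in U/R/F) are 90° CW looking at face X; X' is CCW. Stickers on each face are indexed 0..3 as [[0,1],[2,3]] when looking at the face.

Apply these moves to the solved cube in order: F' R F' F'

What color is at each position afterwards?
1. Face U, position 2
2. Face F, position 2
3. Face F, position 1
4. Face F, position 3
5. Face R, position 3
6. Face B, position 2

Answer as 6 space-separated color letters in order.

Answer: B O G G R W

Derivation:
After move 1 (F'): F=GGGG U=WWRR R=YRYR D=OOYY L=OWOW
After move 2 (R): R=YYRR U=WGRG F=GOGY D=OBYB B=RBWB
After move 3 (F'): F=OYGG U=WGYR R=BYOR D=WWYB L=OGOR
After move 4 (F'): F=YGOG U=WGBO R=WYWR D=GRYB L=OROY
Query 1: U[2] = B
Query 2: F[2] = O
Query 3: F[1] = G
Query 4: F[3] = G
Query 5: R[3] = R
Query 6: B[2] = W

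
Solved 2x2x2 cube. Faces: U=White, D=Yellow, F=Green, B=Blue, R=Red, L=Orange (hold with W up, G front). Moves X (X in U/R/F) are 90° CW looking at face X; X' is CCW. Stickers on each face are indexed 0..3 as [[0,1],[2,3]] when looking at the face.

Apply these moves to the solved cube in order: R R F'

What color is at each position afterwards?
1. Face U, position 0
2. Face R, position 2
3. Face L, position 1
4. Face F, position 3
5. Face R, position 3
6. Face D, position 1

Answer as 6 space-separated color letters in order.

Answer: W Y Y G R O

Derivation:
After move 1 (R): R=RRRR U=WGWG F=GYGY D=YBYB B=WBWB
After move 2 (R): R=RRRR U=WYWY F=GBGB D=YWYW B=GBGB
After move 3 (F'): F=BBGG U=WYRR R=WRYR D=OOYW L=OYOW
Query 1: U[0] = W
Query 2: R[2] = Y
Query 3: L[1] = Y
Query 4: F[3] = G
Query 5: R[3] = R
Query 6: D[1] = O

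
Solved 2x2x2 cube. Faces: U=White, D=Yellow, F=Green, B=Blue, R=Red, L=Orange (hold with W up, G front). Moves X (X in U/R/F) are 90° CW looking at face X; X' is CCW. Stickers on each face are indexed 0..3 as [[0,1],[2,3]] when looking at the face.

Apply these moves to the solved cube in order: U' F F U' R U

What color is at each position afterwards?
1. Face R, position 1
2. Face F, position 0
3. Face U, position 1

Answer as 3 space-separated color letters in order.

Answer: G B W

Derivation:
After move 1 (U'): U=WWWW F=OOGG R=GGRR B=RRBB L=BBOO
After move 2 (F): F=GOGO U=WWOB R=WGWR D=RGYY L=BYOY
After move 3 (F): F=GGOO U=WWYY R=OGBR D=WWYY L=BROG
After move 4 (U'): U=WYWY F=BROO R=GGBR B=OGBB L=RROG
After move 5 (R): R=BGRG U=WRWO F=BWOY D=WBYO B=YGYB
After move 6 (U): U=WWOR F=BGOY R=YGRG B=RRYB L=BWOG
Query 1: R[1] = G
Query 2: F[0] = B
Query 3: U[1] = W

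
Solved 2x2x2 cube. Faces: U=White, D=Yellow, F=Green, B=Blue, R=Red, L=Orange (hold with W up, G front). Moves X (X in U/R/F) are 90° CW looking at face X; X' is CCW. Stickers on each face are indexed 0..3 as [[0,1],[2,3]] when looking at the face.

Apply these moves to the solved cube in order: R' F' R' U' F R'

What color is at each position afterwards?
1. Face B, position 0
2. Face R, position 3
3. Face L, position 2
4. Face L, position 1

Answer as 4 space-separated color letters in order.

After move 1 (R'): R=RRRR U=WBWB F=GWGW D=YGYG B=YBYB
After move 2 (F'): F=WWGG U=WBRR R=GRYR D=OOYG L=OBOW
After move 3 (R'): R=RRGY U=WYRY F=WBGR D=OWYG B=GBOB
After move 4 (U'): U=YYWR F=OBGR R=WBGY B=RROB L=GBOW
After move 5 (F): F=GORB U=YYWB R=WBRY D=GWYG L=GOOW
After move 6 (R'): R=BYWR U=YOWR F=GYRB D=GOYB B=GRWB
Query 1: B[0] = G
Query 2: R[3] = R
Query 3: L[2] = O
Query 4: L[1] = O

Answer: G R O O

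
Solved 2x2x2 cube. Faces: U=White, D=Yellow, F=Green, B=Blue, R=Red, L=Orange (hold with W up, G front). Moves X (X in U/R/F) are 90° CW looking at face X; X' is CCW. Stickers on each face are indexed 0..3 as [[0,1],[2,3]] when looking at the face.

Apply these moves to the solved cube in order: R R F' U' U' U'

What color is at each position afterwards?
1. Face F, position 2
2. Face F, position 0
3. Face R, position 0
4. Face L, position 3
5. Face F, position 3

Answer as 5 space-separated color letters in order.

Answer: G W G W G

Derivation:
After move 1 (R): R=RRRR U=WGWG F=GYGY D=YBYB B=WBWB
After move 2 (R): R=RRRR U=WYWY F=GBGB D=YWYW B=GBGB
After move 3 (F'): F=BBGG U=WYRR R=WRYR D=OOYW L=OYOW
After move 4 (U'): U=YRWR F=OYGG R=BBYR B=WRGB L=GBOW
After move 5 (U'): U=RRYW F=GBGG R=OYYR B=BBGB L=WROW
After move 6 (U'): U=RWRY F=WRGG R=GBYR B=OYGB L=BBOW
Query 1: F[2] = G
Query 2: F[0] = W
Query 3: R[0] = G
Query 4: L[3] = W
Query 5: F[3] = G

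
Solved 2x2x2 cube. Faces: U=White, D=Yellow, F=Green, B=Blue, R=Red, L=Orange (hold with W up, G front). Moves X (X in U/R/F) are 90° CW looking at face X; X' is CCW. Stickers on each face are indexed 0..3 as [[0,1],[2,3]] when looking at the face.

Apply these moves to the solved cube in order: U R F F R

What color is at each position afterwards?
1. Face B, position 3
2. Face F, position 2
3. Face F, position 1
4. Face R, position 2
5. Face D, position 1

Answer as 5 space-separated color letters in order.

Answer: B Y W B W

Derivation:
After move 1 (U): U=WWWW F=RRGG R=BBRR B=OOBB L=GGOO
After move 2 (R): R=RBRB U=WRWG F=RYGY D=YBYO B=WOWB
After move 3 (F): F=GRYY U=WROG R=WBGB D=RRYO L=GYOB
After move 4 (F): F=YGYR U=WRBY R=OBGB D=GWYO L=GROR
After move 5 (R): R=GOBB U=WGBR F=YWYO D=GWYW B=YORB
Query 1: B[3] = B
Query 2: F[2] = Y
Query 3: F[1] = W
Query 4: R[2] = B
Query 5: D[1] = W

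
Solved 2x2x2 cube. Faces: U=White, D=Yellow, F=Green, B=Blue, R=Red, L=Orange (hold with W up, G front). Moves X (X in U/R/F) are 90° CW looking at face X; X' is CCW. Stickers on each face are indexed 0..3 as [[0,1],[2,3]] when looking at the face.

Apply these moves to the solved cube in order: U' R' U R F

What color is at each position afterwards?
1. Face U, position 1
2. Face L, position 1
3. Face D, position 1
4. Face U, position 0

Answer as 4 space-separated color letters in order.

After move 1 (U'): U=WWWW F=OOGG R=GGRR B=RRBB L=BBOO
After move 2 (R'): R=GRGR U=WBWR F=OWGW D=YOYG B=YRYB
After move 3 (U): U=WWRB F=GRGW R=YRGR B=BBYB L=OWOO
After move 4 (R): R=GYRR U=WRRW F=GOGG D=YYYB B=BBWB
After move 5 (F): F=GGGO U=WROW R=RYWR D=RGYB L=OYOY
Query 1: U[1] = R
Query 2: L[1] = Y
Query 3: D[1] = G
Query 4: U[0] = W

Answer: R Y G W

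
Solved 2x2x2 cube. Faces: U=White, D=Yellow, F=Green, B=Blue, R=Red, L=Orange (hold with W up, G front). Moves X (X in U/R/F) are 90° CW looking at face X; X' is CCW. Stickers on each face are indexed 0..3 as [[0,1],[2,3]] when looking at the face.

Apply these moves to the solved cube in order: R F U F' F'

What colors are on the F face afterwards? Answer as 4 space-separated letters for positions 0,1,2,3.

Answer: Y Y R W

Derivation:
After move 1 (R): R=RRRR U=WGWG F=GYGY D=YBYB B=WBWB
After move 2 (F): F=GGYY U=WGOO R=WRGR D=RRYB L=OYOB
After move 3 (U): U=OWOG F=WRYY R=WBGR B=OYWB L=GGOB
After move 4 (F'): F=RYWY U=OWWG R=RBRR D=GBYB L=GGOO
After move 5 (F'): F=YYRW U=OWRR R=BBGR D=GOYB L=GGOW
Query: F face = YYRW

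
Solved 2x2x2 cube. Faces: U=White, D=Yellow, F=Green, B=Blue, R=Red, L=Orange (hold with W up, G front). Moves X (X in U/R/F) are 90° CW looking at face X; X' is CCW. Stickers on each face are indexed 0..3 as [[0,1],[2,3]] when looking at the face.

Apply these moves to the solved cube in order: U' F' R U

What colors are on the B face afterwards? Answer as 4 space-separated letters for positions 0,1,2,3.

After move 1 (U'): U=WWWW F=OOGG R=GGRR B=RRBB L=BBOO
After move 2 (F'): F=OGOG U=WWGR R=YGYR D=BOYY L=BWOW
After move 3 (R): R=YYRG U=WGGG F=OOOY D=BBYR B=RRWB
After move 4 (U): U=GWGG F=YYOY R=RRRG B=BWWB L=OOOW
Query: B face = BWWB

Answer: B W W B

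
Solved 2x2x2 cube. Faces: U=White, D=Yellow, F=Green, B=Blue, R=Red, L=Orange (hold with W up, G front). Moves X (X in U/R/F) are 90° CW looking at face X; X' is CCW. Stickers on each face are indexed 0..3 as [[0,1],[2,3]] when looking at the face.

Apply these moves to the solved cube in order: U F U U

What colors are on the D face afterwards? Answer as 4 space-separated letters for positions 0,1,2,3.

Answer: R B Y Y

Derivation:
After move 1 (U): U=WWWW F=RRGG R=BBRR B=OOBB L=GGOO
After move 2 (F): F=GRGR U=WWOG R=WBWR D=RBYY L=GYOY
After move 3 (U): U=OWGW F=WBGR R=OOWR B=GYBB L=GROY
After move 4 (U): U=GOWW F=OOGR R=GYWR B=GRBB L=WBOY
Query: D face = RBYY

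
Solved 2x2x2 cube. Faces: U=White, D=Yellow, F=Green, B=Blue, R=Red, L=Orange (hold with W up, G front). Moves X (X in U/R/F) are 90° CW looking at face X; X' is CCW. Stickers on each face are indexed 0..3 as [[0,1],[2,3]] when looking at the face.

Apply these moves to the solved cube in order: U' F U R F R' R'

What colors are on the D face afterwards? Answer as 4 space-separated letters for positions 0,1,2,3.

After move 1 (U'): U=WWWW F=OOGG R=GGRR B=RRBB L=BBOO
After move 2 (F): F=GOGO U=WWOB R=WGWR D=RGYY L=BYOY
After move 3 (U): U=OWBW F=WGGO R=RRWR B=BYBB L=GOOY
After move 4 (R): R=WRRR U=OGBO F=WGGY D=RBYB B=WYWB
After move 5 (F): F=GWYG U=OGYO R=BROR D=RWYB L=GROB
After move 6 (R'): R=RRBO U=OWYW F=GGYO D=RWYG B=BYWB
After move 7 (R'): R=RORB U=OWYB F=GWYW D=RGYO B=GYWB
Query: D face = RGYO

Answer: R G Y O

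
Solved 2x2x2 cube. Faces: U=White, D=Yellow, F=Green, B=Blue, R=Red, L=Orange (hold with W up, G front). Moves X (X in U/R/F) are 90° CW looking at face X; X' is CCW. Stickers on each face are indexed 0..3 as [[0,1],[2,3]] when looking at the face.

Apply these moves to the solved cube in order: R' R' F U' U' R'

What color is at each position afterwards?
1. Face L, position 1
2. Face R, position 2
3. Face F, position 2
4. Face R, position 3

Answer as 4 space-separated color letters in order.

Answer: R O B Y

Derivation:
After move 1 (R'): R=RRRR U=WBWB F=GWGW D=YGYG B=YBYB
After move 2 (R'): R=RRRR U=WYWY F=GBGB D=YWYW B=GBGB
After move 3 (F): F=GGBB U=WYOO R=WRYR D=RRYW L=OYOW
After move 4 (U'): U=YOWO F=OYBB R=GGYR B=WRGB L=GBOW
After move 5 (U'): U=OOYW F=GBBB R=OYYR B=GGGB L=WROW
After move 6 (R'): R=YROY U=OGYG F=GOBW D=RBYB B=WGRB
Query 1: L[1] = R
Query 2: R[2] = O
Query 3: F[2] = B
Query 4: R[3] = Y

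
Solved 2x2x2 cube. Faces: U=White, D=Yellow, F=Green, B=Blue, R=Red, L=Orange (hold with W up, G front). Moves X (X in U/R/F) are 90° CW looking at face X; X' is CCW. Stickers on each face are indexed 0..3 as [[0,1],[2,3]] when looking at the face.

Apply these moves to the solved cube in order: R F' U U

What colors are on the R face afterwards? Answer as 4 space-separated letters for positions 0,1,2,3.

After move 1 (R): R=RRRR U=WGWG F=GYGY D=YBYB B=WBWB
After move 2 (F'): F=YYGG U=WGRR R=BRYR D=OOYB L=OGOW
After move 3 (U): U=RWRG F=BRGG R=WBYR B=OGWB L=YYOW
After move 4 (U): U=RRGW F=WBGG R=OGYR B=YYWB L=BROW
Query: R face = OGYR

Answer: O G Y R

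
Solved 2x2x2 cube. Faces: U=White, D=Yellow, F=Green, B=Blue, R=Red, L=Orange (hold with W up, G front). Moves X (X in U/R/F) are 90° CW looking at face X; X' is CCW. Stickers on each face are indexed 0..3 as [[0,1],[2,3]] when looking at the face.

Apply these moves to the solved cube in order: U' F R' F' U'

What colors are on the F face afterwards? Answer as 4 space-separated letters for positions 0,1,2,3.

After move 1 (U'): U=WWWW F=OOGG R=GGRR B=RRBB L=BBOO
After move 2 (F): F=GOGO U=WWOB R=WGWR D=RGYY L=BYOY
After move 3 (R'): R=GRWW U=WBOR F=GWGB D=ROYO B=YRGB
After move 4 (F'): F=WBGG U=WBGW R=ORRW D=YYYO L=BROO
After move 5 (U'): U=BWWG F=BRGG R=WBRW B=ORGB L=YROO
Query: F face = BRGG

Answer: B R G G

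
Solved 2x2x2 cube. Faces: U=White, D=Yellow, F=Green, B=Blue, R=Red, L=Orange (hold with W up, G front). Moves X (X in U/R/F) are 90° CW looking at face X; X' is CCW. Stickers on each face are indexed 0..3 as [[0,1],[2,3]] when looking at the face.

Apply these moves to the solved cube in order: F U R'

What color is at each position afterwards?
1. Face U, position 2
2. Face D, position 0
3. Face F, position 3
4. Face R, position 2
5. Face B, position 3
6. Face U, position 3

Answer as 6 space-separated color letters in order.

Answer: O R W B B O

Derivation:
After move 1 (F): F=GGGG U=WWOO R=WRWR D=RRYY L=OYOY
After move 2 (U): U=OWOW F=WRGG R=BBWR B=OYBB L=GGOY
After move 3 (R'): R=BRBW U=OBOO F=WWGW D=RRYG B=YYRB
Query 1: U[2] = O
Query 2: D[0] = R
Query 3: F[3] = W
Query 4: R[2] = B
Query 5: B[3] = B
Query 6: U[3] = O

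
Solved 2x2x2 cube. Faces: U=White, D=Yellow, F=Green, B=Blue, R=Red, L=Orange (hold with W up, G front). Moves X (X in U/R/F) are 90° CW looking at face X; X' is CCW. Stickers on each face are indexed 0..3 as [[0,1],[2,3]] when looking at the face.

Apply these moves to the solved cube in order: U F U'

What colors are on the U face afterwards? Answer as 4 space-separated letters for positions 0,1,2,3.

After move 1 (U): U=WWWW F=RRGG R=BBRR B=OOBB L=GGOO
After move 2 (F): F=GRGR U=WWOG R=WBWR D=RBYY L=GYOY
After move 3 (U'): U=WGWO F=GYGR R=GRWR B=WBBB L=OOOY
Query: U face = WGWO

Answer: W G W O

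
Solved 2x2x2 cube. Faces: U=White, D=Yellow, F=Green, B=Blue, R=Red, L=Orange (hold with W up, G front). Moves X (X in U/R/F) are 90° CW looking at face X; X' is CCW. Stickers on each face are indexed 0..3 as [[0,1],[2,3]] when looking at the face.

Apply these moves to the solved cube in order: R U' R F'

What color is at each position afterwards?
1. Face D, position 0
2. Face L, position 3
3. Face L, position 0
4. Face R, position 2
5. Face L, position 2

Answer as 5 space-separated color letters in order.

Answer: B W W Y O

Derivation:
After move 1 (R): R=RRRR U=WGWG F=GYGY D=YBYB B=WBWB
After move 2 (U'): U=GGWW F=OOGY R=GYRR B=RRWB L=WBOO
After move 3 (R): R=RGRY U=GOWY F=OBGB D=YWYR B=WRGB
After move 4 (F'): F=BBOG U=GORR R=WGYY D=BOYR L=WYOW
Query 1: D[0] = B
Query 2: L[3] = W
Query 3: L[0] = W
Query 4: R[2] = Y
Query 5: L[2] = O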